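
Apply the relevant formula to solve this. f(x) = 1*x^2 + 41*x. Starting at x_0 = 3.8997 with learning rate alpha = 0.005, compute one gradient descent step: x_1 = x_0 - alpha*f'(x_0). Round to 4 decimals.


We compute the gradient at x_0 and apply the update.
f'(x) = 2*x + 41
f'(3.8997) = 2*3.8997 + 41 = 48.7994
x_1 = 3.8997 - 0.005*48.7994 = 3.6557


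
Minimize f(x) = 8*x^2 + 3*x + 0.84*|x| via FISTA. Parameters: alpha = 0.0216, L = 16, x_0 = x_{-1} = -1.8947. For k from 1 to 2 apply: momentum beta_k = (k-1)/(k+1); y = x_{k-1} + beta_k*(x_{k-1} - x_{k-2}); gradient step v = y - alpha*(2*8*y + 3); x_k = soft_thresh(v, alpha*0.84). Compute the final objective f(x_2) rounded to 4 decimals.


FISTA on f(x) = 8*x^2 + 3*x + 0.84*|x|
L = 16, alpha = 0.0216
Iteration 1: beta = 0.0, y = -1.8947 + 0.0*(-1.8947 + 1.8947) = -1.8947
  grad(y) = -27.3152, v = y - alpha*grad = -1.3047
  prox(v) = soft_thresh(-1.3047, 0.0181) = -1.2865
Iteration 2: beta = 0.3333, y = -1.2865 + 0.3333*(-1.2865 + 1.8947) = -1.0838
  grad(y) = -14.3413, v = y - alpha*grad = -0.7741
  prox(v) = soft_thresh(-0.7741, 0.0181) = -0.7559
f(x_2) = 8*(-0.7559)^2 + 3*(-0.7559) + 0.84*|-0.7559| = 2.9385


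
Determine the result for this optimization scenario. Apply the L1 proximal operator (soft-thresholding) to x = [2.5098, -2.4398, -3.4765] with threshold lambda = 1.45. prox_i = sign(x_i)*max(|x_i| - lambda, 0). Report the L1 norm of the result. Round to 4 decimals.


Soft-thresholding with lambda = 1.45:
prox(2.5098) = sign(2.5098)*max(|2.5098| - 1.45, 0) = 1.0598
prox(-2.4398) = sign(-2.4398)*max(|-2.4398| - 1.45, 0) = -0.9898
prox(-3.4765) = sign(-3.4765)*max(|-3.4765| - 1.45, 0) = -2.0265
prox(x) = [1.0598, -0.9898, -2.0265]
||prox(x)||_1 = 1.0598 + 0.9898 + 2.0265 = 4.0761


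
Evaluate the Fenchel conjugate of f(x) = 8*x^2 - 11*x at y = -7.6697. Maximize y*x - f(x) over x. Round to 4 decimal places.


f*(y) = sup_x {y*x - a*x^2 - b*x} = sup_x {(y-b)*x - a*x^2}
FOC: (y - b) - 2a*x = 0 => x* = (y - b)/(2a)
x* = (-7.6697 + 11)/(2*8) = 0.2081
f*(-7.6697) = (y-b)^2/(4a) = (-7.6697 + 11)^2/(4*8)
= 11.0909/32 = 0.3466


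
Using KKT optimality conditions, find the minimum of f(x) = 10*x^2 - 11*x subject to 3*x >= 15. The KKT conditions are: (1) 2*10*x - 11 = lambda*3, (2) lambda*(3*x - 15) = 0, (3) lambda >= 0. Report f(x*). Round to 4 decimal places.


Step 1: Try lambda = 0 (constraint inactive).
x_unc = 11/(2*10) = 0.55
Check: 3*0.55 = 1.65 < 15 -- violated!
Step 2: Constraint must be active: 3*x = 15
x* = 15/3 = 5.0
lambda = (2*10*5.0 - 11)/3 = 29.6667
Step 3: Compute optimal value.
f(x*) = 10*5.0^2 - 11*5.0 = 195.0


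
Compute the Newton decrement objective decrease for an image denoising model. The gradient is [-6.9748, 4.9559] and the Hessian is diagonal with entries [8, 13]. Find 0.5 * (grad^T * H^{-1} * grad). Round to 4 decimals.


Step 1: H is diagonal, so H^(-1) * g = [-0.8719, 0.3812].
Step 2: g^T H^(-1) g = sum_i g_i^2 / H_ii
  = (-6.9748)^2/8 + (4.9559)^2/13
  = 6.081 + 1.8893 = 7.9703
Step 3: Objective decrease = 0.5 * g^T H^(-1) g = 3.9851


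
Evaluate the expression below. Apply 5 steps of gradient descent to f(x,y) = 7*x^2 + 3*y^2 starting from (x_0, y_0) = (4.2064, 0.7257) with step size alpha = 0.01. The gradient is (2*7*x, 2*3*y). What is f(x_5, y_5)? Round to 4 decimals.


Gradient descent on f(x,y) = 7*x^2 + 3*y^2.
Starting point: (4.2064, 0.7257), alpha = 0.01
Step 1: grad_x = 2*7*4.2064 = 58.8896, grad_y = 2*3*0.7257 = 4.3542
  x_1 = 4.2064 - 0.01*58.8896 = 3.6175
  y_1 = 0.7257 - 0.01*4.3542 = 0.6822
Step 2: grad_x = 2*7*3.6175 = 50.6451, grad_y = 2*3*0.6822 = 4.0929
  x_2 = 3.6175 - 0.01*50.6451 = 3.1111
  y_2 = 0.6822 - 0.01*4.0929 = 0.6412
Step 3: grad_x = 2*7*3.1111 = 43.5547, grad_y = 2*3*0.6412 = 3.8474
  x_3 = 3.1111 - 0.01*43.5547 = 2.6755
  y_3 = 0.6412 - 0.01*3.8474 = 0.6028
Step 4: grad_x = 2*7*2.6755 = 37.4571, grad_y = 2*3*0.6028 = 3.6165
  x_4 = 2.6755 - 0.01*37.4571 = 2.3009
  y_4 = 0.6028 - 0.01*3.6165 = 0.5666
Step 5: grad_x = 2*7*2.3009 = 32.2131, grad_y = 2*3*0.5666 = 3.3995
  x_5 = 2.3009 - 0.01*32.2131 = 1.9788
  y_5 = 0.5666 - 0.01*3.3995 = 0.5326
f(1.9788, 0.5326) = 7*1.9788^2 + 3*0.5326^2 = 28.2606


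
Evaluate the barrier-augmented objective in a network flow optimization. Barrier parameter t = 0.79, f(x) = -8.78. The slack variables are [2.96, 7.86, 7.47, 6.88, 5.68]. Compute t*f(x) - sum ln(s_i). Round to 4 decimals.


Step 1: Compute log-barrier.
ln values: [1.0852, 2.0618, 2.0109, 1.9286, 1.737]
phi = -(1.0852 + 2.0618 + 2.0109 + 1.9286 + 1.737) = -8.8234
Step 2: Compute augmented objective.
t*f(x) = 0.79*-8.78 = -6.9362
Total = -6.9362 - 8.8234 = -15.7596


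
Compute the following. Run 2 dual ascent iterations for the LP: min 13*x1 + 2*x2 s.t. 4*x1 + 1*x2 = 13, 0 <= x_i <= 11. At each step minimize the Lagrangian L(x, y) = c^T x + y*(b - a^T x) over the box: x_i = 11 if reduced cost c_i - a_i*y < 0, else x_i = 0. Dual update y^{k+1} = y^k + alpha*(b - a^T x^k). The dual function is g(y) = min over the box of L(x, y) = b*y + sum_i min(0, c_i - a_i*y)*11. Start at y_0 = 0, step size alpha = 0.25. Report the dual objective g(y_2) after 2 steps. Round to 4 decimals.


Dual ascent for LP: min 13*x1 + 2*x2, 4*x1 + 1*x2 = 13, 0 <= x_i <= 11
Step 1: y^k = 0.0, reduced costs: (13.0, 2.0)
  x^k = (0.0, 0.0), subgradient = b - a^T x = 13.0
  y^{k+1} = 0.0 + 0.25*13.0 = 3.25
Step 2: y^k = 3.25, reduced costs: (0.0, -1.25)
  x^k = (0.0, 11.0), subgradient = b - a^T x = 2.0
  y^{k+1} = 3.25 + 0.25*2.0 = 3.75
Dual objective at y_2 = 3.75: reduced costs (-2.0, -1.75), box minimizer x = (11.0, 11.0)
g(y_2) = b*y + (c1 - a1*y)*x1 + (c2 - a2*y)*x2 = 13*3.75 + (-2.0)*11.0 + (-1.75)*11.0 = 48.75 - 22.0 - 19.25 = 7.5


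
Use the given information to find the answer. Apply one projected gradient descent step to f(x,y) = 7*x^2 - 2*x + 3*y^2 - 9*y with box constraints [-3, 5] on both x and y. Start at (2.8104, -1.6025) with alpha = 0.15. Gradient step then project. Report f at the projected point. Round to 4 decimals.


Step 1: Compute gradient at (2.8104, -1.6025).
grad_x = 2*7*2.8104 - 2 = 37.3456
grad_y = 2*3*-1.6025 - 9 = -18.615
Step 2: Gradient step.
x_raw = 2.8104 - 0.15*37.3456 = -2.7914
y_raw = -1.6025 - 0.15*-18.615 = 1.1898
Step 3: Project onto [-3, 5].
x_proj = clip(-2.7914) = -2.7914
y_proj = clip(1.1898) = 1.1898
Step 4: Evaluate f.
f(-2.7914, 1.1898) = 53.6666


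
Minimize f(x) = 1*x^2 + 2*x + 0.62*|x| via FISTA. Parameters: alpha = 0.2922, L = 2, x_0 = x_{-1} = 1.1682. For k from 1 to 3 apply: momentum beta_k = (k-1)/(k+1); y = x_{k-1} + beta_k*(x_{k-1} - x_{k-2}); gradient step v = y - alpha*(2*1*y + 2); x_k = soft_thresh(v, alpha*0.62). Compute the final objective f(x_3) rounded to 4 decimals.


FISTA on f(x) = 1*x^2 + 2*x + 0.62*|x|
L = 2, alpha = 0.2922
Iteration 1: beta = 0.0, y = 1.1682 + 0.0*(1.1682 - 1.1682) = 1.1682
  grad(y) = 4.3364, v = y - alpha*grad = -0.0989
  prox(v) = soft_thresh(-0.0989, 0.1812) = 0.0
Iteration 2: beta = 0.3333, y = 0.0 + 0.3333*(0.0 - 1.1682) = -0.3894
  grad(y) = 1.2212, v = y - alpha*grad = -0.7462
  prox(v) = soft_thresh(-0.7462, 0.1812) = -0.5651
Iteration 3: beta = 0.5, y = -0.5651 + 0.5*(-0.5651 - 0.0) = -0.8476
  grad(y) = 0.3048, v = y - alpha*grad = -0.9367
  prox(v) = soft_thresh(-0.9367, 0.1812) = -0.7555
f(x_3) = 1*(-0.7555)^2 + 2*(-0.7555) + 0.62*|-0.7555| = -0.4718


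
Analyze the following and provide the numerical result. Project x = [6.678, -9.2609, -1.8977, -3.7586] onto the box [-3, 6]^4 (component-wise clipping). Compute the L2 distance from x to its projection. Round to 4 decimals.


Project each component onto [-3, 6].
clip(6.678) = 6.0, clip(-9.2609) = -3.0, clip(-1.8977) = -1.8977, clip(-3.7586) = -3.0
Projection = [6.0, -3.0, -1.8977, -3.0]
Squared diffs: [0.4597, 39.1989, 0.0, 0.5755]
Distance = sqrt(40.2341) = 6.343


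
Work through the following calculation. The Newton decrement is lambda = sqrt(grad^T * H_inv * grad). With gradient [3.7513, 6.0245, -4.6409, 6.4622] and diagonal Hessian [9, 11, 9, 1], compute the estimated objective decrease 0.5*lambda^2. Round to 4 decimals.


Step 1: H is diagonal, so H^(-1) * g = [0.4168, 0.5477, -0.5157, 6.4622].
Step 2: g^T H^(-1) g = sum_i g_i^2 / H_ii
  = (3.7513)^2/9 + (6.0245)^2/11 + (-4.6409)^2/9 + (6.4622)^2/1
  = 1.5636 + 3.2995 + 2.3931 + 41.76 = 49.0162
Step 3: Objective decrease = 0.5 * g^T H^(-1) g = 24.5081


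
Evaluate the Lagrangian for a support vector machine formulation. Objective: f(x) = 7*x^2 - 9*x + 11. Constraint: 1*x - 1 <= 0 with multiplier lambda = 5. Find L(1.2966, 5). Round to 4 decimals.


Step 1: Evaluate f(x).
f(1.2966) = 7*1.2966^2 - 9*1.2966 + 11 = 11.0988
Step 2: Evaluate g(x).
g(1.2966) = 1*1.2966 - 1 = 0.2966
Step 3: Compute Lagrangian.
L = 11.0988 + 5*0.2966 = 12.5818


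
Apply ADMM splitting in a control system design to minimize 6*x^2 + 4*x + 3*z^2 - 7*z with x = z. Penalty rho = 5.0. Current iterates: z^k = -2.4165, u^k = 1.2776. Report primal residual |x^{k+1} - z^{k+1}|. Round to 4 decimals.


ADMM iteration with rho = 5.0, z^k = -2.4165, u^k = 1.2776
Step 1: x-update.
Minimize 6*x^2 + 4*x + (5.0/2)*(x + 2.4165 + 1.2776)^2
FOC: (2*6 + 5.0)*x = -4 + 5.0*(-2.4165 - 1.2776)
x^{k+1} = -1.3218
Step 2: z-update.
Minimize 3*z^2 - 7*z + (5.0/2)*(-1.3218 - z + 1.2776)^2
FOC: (2*3 + 5.0)*z = 7 + 5.0*(-1.3218 + 1.2776)
z^{k+1} = 0.6163
Step 3: u-update.
u^{k+1} = 1.2776 - 1.3218 - 0.6163 = -0.6605
Step 4: Primal residual = |-1.3218 - 0.6163| = 1.9381


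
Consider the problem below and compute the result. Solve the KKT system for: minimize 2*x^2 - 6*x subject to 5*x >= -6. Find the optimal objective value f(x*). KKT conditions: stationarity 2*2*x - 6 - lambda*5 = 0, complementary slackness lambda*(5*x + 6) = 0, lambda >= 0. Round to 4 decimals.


Step 1: Try lambda = 0 (constraint inactive).
Stationarity: 2*2*x - 6 = 0
x* = 6/(2*2) = 1.5
Check constraint: 5*1.5 = 7.5 >= -6 -- satisfied.
Step 2: Compute optimal value.
f(x*) = 2*1.5^2 - 6*1.5 = -4.5


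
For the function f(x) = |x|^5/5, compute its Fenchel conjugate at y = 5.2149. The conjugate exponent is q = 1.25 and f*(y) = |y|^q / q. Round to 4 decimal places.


The conjugate exponent q satisfies 1/p + 1/q = 1.
p = 5, so q = 5/(5 - 1) = 1.25
|y|^q = 5.2149^1.25 = 7.8806
f*(5.2149) = 7.8806 / 1.25 = 6.3045


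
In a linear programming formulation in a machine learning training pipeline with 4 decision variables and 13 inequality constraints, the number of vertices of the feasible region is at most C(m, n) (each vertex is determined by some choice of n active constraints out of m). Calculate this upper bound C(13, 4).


Each vertex corresponds to some choice of n active constraints out of m, so the number of vertices is at most C(m, n) = m! / (n!(m-n)!).
m = 13, n = 4
Numerator: 13 * 12 * 11 * 10
Denominator: 4! = 24
C(13, 4) = 715


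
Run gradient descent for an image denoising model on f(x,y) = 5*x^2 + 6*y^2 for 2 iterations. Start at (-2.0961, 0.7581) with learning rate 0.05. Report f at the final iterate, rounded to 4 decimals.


Gradient descent on f(x,y) = 5*x^2 + 6*y^2.
Starting point: (-2.0961, 0.7581), alpha = 0.05
Step 1: grad_x = 2*5*-2.0961 = -20.961, grad_y = 2*6*0.7581 = 9.0972
  x_1 = -2.0961 - 0.05*-20.961 = -1.0481
  y_1 = 0.7581 - 0.05*9.0972 = 0.3032
Step 2: grad_x = 2*5*-1.0481 = -10.4805, grad_y = 2*6*0.3032 = 3.6389
  x_2 = -1.0481 - 0.05*-10.4805 = -0.524
  y_2 = 0.3032 - 0.05*3.6389 = 0.1213
f(-0.524, 0.1213) = 5*(-0.524)^2 + 6*0.1213^2 = 1.4613


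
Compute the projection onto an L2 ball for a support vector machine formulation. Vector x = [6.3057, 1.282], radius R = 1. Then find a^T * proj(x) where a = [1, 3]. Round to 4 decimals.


Step 1: Compute ||x|| (intermediates to 6 decimals).
||x|| = sqrt(6.3057^2 + 1.282^2) = 6.434701
Step 2: Project.
Since ||x|| > R, scale = R/||x|| = 1/6.434701 = 0.155407, proj(x) = scale * x
proj(x) = [0.97995, 0.199232]
Step 3: Dot product.
a^T * proj(x) = 1*0.97995 + 3*0.199232 = 1.5776


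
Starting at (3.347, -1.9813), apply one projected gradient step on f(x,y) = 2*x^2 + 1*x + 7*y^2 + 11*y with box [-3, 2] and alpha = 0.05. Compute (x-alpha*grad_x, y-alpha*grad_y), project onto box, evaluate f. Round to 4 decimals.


Step 1: Compute gradient at (3.347, -1.9813).
grad_x = 2*2*3.347 + 1 = 14.388
grad_y = 2*7*-1.9813 + 11 = -16.7382
Step 2: Gradient step.
x_raw = 3.347 - 0.05*14.388 = 2.6276
y_raw = -1.9813 - 0.05*-16.7382 = -1.1444
Step 3: Project onto [-3, 2].
x_proj = clip(2.6276) = 2.0
y_proj = clip(-1.1444) = -1.1444
Step 4: Evaluate f.
f(2.0, -1.1444) = 6.5791


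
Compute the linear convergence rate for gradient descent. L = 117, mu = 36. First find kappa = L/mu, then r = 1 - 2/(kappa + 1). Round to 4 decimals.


Step 1: Compute the condition number.
kappa = L/mu = 117/36 = 3.25
Step 2: Compute the convergence rate.
r = 1 - 2/(kappa + 1) = 1 - 2*mu/(L + mu) = (L - mu)/(L + mu) = 81/153 = 0.5294


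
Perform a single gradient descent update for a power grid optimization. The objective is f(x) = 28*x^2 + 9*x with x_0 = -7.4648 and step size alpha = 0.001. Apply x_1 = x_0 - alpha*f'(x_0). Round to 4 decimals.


We compute the gradient at x_0 and apply the update.
f'(x) = 56*x + 9
f'(-7.4648) = 56*-7.4648 + 9 = -409.0288
x_1 = -7.4648 - 0.001*-409.0288 = -7.0558


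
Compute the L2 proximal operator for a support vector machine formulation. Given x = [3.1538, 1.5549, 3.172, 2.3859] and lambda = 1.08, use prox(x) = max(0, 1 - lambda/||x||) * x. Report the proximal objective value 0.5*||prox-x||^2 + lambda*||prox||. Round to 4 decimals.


Step 1: Compute ||x||.
||x|| = 5.3027
Step 2: Compute scaling factor.
scale = max(0, 1 - 1.08/5.3027) = 0.7963
Step 3: prox(x) = [2.5115, 1.2382, 2.526, 1.9]
||prox(x)|| = 4.2227
Step 4: Proximal objective.
0.5*||prox-x||^2 = 0.5832
lambda*||prox|| = 4.5605
Total = 5.1437


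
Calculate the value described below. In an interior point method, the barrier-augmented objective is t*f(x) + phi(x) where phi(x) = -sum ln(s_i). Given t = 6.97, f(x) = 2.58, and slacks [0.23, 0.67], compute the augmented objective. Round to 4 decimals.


Step 1: Compute log-barrier.
ln values: [-1.4697, -0.4005]
phi = -(-1.4697 - 0.4005) = 1.8702
Step 2: Compute augmented objective.
t*f(x) = 6.97*2.58 = 17.9826
Total = 17.9826 + 1.8702 = 19.8528


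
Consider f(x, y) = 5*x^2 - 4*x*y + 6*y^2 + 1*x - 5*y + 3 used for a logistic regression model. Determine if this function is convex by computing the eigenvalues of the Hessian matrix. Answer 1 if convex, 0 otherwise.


The Hessian of f(x,y) = 5*x^2 - 4*x*y + 6*y^2 + 1*x - 5*y + 3 is:
H = [[10, -4], [-4, 12]]
Trace = 10 + 12 = 22
Determinant = 10*12 - (-4)^2 = 104
Discriminant = (22)^2 - 4*104 = 68.0
Eigenvalues: lambda_1 = 6.8769, lambda_2 = 15.1231
The function is convex.

1


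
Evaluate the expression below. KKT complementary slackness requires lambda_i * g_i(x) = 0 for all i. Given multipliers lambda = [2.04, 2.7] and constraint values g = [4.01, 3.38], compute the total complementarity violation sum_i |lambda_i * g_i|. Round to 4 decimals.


KKT complementary slackness check:
lambda_1 * g_1 = 2.04 * 4.01 = 8.1804
lambda_2 * g_2 = 2.7 * 3.38 = 9.126
Total violation = 8.1804 + 9.126 = 17.3064


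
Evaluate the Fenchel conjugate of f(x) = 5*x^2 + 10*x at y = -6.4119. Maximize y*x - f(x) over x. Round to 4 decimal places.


f*(y) = sup_x {y*x - a*x^2 - b*x} = sup_x {(y-b)*x - a*x^2}
FOC: (y - b) - 2a*x = 0 => x* = (y - b)/(2a)
x* = (-6.4119 - 10)/(2*5) = -1.6412
f*(-6.4119) = (y-b)^2/(4a) = (-6.4119 - 10)^2/(4*5)
= 269.3505/20 = 13.4675


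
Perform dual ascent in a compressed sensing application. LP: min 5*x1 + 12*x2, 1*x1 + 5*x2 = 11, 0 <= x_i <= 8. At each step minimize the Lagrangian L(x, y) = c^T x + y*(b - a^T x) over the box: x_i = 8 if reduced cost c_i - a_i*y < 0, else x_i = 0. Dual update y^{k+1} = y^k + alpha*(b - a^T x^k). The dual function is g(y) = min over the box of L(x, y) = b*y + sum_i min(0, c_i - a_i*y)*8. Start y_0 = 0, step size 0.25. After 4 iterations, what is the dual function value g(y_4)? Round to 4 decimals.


Dual ascent for LP: min 5*x1 + 12*x2, 1*x1 + 5*x2 = 11, 0 <= x_i <= 8
Step 1: y^k = 0.0, reduced costs: (5.0, 12.0)
  x^k = (0.0, 0.0), subgradient = b - a^T x = 11.0
  y^{k+1} = 0.0 + 0.25*11.0 = 2.75
Step 2: y^k = 2.75, reduced costs: (2.25, -1.75)
  x^k = (0.0, 8.0), subgradient = b - a^T x = -29.0
  y^{k+1} = 2.75 + 0.25*-29.0 = -4.5
Step 3: y^k = -4.5, reduced costs: (9.5, 34.5)
  x^k = (0.0, 0.0), subgradient = b - a^T x = 11.0
  y^{k+1} = -4.5 + 0.25*11.0 = -1.75
Step 4: y^k = -1.75, reduced costs: (6.75, 20.75)
  x^k = (0.0, 0.0), subgradient = b - a^T x = 11.0
  y^{k+1} = -1.75 + 0.25*11.0 = 1.0
Dual objective at y_4 = 1.0: reduced costs (4.0, 7.0), box minimizer x = (0.0, 0.0)
g(y_4) = b*y + (c1 - a1*y)*x1 + (c2 - a2*y)*x2 = 11*1.0 + 4.0*0.0 + 7.0*0.0 = 11.0 + 0.0 + 0.0 = 11.0


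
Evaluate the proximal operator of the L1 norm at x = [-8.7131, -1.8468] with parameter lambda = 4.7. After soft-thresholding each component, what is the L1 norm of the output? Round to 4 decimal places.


Soft-thresholding with lambda = 4.7:
prox(-8.7131) = sign(-8.7131)*max(|-8.7131| - 4.7, 0) = -4.0131
prox(-1.8468) = sign(-1.8468)*max(|-1.8468| - 4.7, 0) = 0.0
prox(x) = [-4.0131, 0.0]
||prox(x)||_1 = 4.0131 + 0.0 = 4.0131


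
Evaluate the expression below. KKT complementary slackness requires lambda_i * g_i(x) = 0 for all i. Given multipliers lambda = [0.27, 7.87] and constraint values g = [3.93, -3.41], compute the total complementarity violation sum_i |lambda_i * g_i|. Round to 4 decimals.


KKT complementary slackness check:
lambda_1 * g_1 = 0.27 * 3.93 = 1.0611
lambda_2 * g_2 = 7.87 * -3.41 = -26.8367
Total violation = 1.0611 + 26.8367 = 27.8978


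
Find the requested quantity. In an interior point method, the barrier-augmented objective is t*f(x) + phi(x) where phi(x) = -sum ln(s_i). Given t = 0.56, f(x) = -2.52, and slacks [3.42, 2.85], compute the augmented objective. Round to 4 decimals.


Step 1: Compute log-barrier.
ln values: [1.2296, 1.0473]
phi = -(1.2296 + 1.0473) = -2.277
Step 2: Compute augmented objective.
t*f(x) = 0.56*-2.52 = -1.4112
Total = -1.4112 - 2.277 = -3.6882


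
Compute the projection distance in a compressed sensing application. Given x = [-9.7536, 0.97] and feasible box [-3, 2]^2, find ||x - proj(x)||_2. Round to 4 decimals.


Project each component onto [-3, 2].
clip(-9.7536) = -3.0, clip(0.97) = 0.97
Projection = [-3.0, 0.97]
Squared diffs: [45.6111, 0.0]
Distance = sqrt(45.6111) = 6.7536


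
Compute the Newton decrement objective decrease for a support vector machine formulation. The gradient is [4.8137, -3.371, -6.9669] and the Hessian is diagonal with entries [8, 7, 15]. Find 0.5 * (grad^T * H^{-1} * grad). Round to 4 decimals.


Step 1: H is diagonal, so H^(-1) * g = [0.6017, -0.4816, -0.4645].
Step 2: g^T H^(-1) g = sum_i g_i^2 / H_ii
  = (4.8137)^2/8 + (-3.371)^2/7 + (-6.9669)^2/15
  = 2.8965 + 1.6234 + 3.2358 = 7.7557
Step 3: Objective decrease = 0.5 * g^T H^(-1) g = 3.8778


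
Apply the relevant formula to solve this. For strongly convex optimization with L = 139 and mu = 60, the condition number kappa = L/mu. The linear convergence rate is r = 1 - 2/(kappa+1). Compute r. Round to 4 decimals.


Step 1: Compute the condition number.
kappa = L/mu = 139/60 = 2.3167
Step 2: Compute the convergence rate.
r = 1 - 2/(kappa + 1) = 1 - 2*mu/(L + mu) = (L - mu)/(L + mu) = 79/199 = 0.397


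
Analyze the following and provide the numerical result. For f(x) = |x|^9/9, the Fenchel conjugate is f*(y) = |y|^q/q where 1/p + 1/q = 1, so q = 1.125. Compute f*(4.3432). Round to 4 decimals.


The conjugate exponent q satisfies 1/p + 1/q = 1.
p = 9, so q = 9/(9 - 1) = 1.125
|y|^q = 4.3432^1.125 = 5.2184
f*(4.3432) = 5.2184 / 1.125 = 4.6386


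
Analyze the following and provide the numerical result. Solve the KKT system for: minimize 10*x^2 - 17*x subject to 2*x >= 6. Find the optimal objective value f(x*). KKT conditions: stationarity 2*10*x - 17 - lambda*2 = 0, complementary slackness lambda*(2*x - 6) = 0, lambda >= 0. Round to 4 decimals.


Step 1: Try lambda = 0 (constraint inactive).
x_unc = 17/(2*10) = 0.85
Check: 2*0.85 = 1.7 < 6 -- violated!
Step 2: Constraint must be active: 2*x = 6
x* = 6/2 = 3.0
lambda = (2*10*3.0 - 17)/2 = 21.5
Step 3: Compute optimal value.
f(x*) = 10*3.0^2 - 17*3.0 = 39.0


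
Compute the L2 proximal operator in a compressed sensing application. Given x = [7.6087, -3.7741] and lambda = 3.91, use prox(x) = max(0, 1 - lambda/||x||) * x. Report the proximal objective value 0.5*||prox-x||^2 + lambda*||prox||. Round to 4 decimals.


Step 1: Compute ||x||.
||x|| = 8.4933
Step 2: Compute scaling factor.
scale = max(0, 1 - 3.91/8.4933) = 0.5396
Step 3: prox(x) = [4.1059, -2.0366]
||prox(x)|| = 4.5833
Step 4: Proximal objective.
0.5*||prox-x||^2 = 7.6441
lambda*||prox|| = 17.9207
Total = 25.5648


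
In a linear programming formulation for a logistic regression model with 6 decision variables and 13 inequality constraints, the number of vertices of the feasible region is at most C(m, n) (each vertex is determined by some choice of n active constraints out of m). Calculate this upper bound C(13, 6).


Each vertex corresponds to some choice of n active constraints out of m, so the number of vertices is at most C(m, n) = m! / (n!(m-n)!).
m = 13, n = 6
Numerator: 13 * 12 * 11 * 10 * 9 * 8
Denominator: 6! = 720
C(13, 6) = 1716


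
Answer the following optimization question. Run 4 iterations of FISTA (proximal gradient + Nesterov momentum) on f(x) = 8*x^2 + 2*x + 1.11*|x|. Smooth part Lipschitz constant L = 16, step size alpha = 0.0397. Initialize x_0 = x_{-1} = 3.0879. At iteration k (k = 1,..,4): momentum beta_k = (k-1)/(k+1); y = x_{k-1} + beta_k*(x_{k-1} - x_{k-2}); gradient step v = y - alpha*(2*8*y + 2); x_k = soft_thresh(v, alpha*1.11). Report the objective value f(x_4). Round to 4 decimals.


FISTA on f(x) = 8*x^2 + 2*x + 1.11*|x|
L = 16, alpha = 0.0397
Iteration 1: beta = 0.0, y = 3.0879 + 0.0*(3.0879 - 3.0879) = 3.0879
  grad(y) = 51.4064, v = y - alpha*grad = 1.0471
  prox(v) = soft_thresh(1.0471, 0.0441) = 1.003
Iteration 2: beta = 0.3333, y = 1.003 + 0.3333*(1.003 - 3.0879) = 0.308
  grad(y) = 6.9285, v = y - alpha*grad = 0.033
  prox(v) = soft_thresh(0.033, 0.0441) = 0.0
Iteration 3: beta = 0.5, y = 0.0 + 0.5*(0.0 - 1.003) = -0.5015
  grad(y) = -6.024, v = y - alpha*grad = -0.2623
  prox(v) = soft_thresh(-0.2623, 0.0441) = -0.2183
Iteration 4: beta = 0.6, y = -0.2183 + 0.6*(-0.2183 - 0.0) = -0.3492
  grad(y) = -3.588, v = y - alpha*grad = -0.2068
  prox(v) = soft_thresh(-0.2068, 0.0441) = -0.1627
f(x_4) = 8*(-0.1627)^2 + 2*(-0.1627) + 1.11*|-0.1627| = 0.067


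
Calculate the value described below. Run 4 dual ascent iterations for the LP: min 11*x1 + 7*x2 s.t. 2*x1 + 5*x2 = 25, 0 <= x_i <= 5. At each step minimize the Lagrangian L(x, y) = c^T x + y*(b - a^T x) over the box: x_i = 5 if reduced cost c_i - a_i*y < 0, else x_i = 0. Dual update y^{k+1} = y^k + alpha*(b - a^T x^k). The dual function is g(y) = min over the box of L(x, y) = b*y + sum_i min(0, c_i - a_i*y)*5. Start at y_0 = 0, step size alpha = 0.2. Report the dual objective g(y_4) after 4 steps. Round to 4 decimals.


Dual ascent for LP: min 11*x1 + 7*x2, 2*x1 + 5*x2 = 25, 0 <= x_i <= 5
Step 1: y^k = 0.0, reduced costs: (11.0, 7.0)
  x^k = (0.0, 0.0), subgradient = b - a^T x = 25.0
  y^{k+1} = 0.0 + 0.2*25.0 = 5.0
Step 2: y^k = 5.0, reduced costs: (1.0, -18.0)
  x^k = (0.0, 5.0), subgradient = b - a^T x = 0.0
  y^{k+1} = 5.0 + 0.2*0.0 = 5.0
Step 3: y^k = 5.0, reduced costs: (1.0, -18.0)
  x^k = (0.0, 5.0), subgradient = b - a^T x = 0.0
  y^{k+1} = 5.0 + 0.2*0.0 = 5.0
Step 4: y^k = 5.0, reduced costs: (1.0, -18.0)
  x^k = (0.0, 5.0), subgradient = b - a^T x = 0.0
  y^{k+1} = 5.0 + 0.2*0.0 = 5.0
Dual objective at y_4 = 5.0: reduced costs (1.0, -18.0), box minimizer x = (0.0, 5.0)
g(y_4) = b*y + (c1 - a1*y)*x1 + (c2 - a2*y)*x2 = 25*5.0 + 1.0*0.0 + (-18.0)*5.0 = 125.0 + 0.0 - 90.0 = 35.0


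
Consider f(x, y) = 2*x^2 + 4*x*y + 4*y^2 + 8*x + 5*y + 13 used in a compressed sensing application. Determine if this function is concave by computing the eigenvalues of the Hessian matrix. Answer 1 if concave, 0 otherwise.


The Hessian of f(x,y) = 2*x^2 + 4*x*y + 4*y^2 + 8*x + 5*y + 13 is:
H = [[4, 4], [4, 8]]
Trace = 4 + 8 = 12
Determinant = 4*8 - (4)^2 = 16
Discriminant = (12)^2 - 4*16 = 80.0
Eigenvalues: lambda_1 = 1.5279, lambda_2 = 10.4721
The function is not concave.

0


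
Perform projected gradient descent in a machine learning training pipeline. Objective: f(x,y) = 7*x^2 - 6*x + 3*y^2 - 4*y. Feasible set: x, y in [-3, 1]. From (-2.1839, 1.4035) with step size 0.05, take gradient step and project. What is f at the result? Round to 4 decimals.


Step 1: Compute gradient at (-2.1839, 1.4035).
grad_x = 2*7*-2.1839 - 6 = -36.5746
grad_y = 2*3*1.4035 - 4 = 4.421
Step 2: Gradient step.
x_raw = -2.1839 - 0.05*-36.5746 = -0.3552
y_raw = 1.4035 - 0.05*4.421 = 1.1825
Step 3: Project onto [-3, 1].
x_proj = clip(-0.3552) = -0.3552
y_proj = clip(1.1825) = 1.0
Step 4: Evaluate f.
f(-0.3552, 1.0) = 2.014


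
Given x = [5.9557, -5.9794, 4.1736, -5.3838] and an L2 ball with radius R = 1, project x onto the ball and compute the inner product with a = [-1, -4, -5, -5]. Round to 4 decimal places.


Step 1: Compute ||x|| (intermediates to 6 decimals).
||x|| = sqrt(5.9557^2 + (-5.9794)^2 + 4.1736^2 + (-5.3838)^2) = 10.845636
Step 2: Project.
Since ||x|| > R, scale = R/||x|| = 1/10.845636 = 0.092203, proj(x) = scale * x
proj(x) = [0.549133, -0.551319, 0.384818, -0.496403]
Step 3: Dot product.
a^T * proj(x) = -1*0.549133 - 4*(-0.551319) - 5*0.384818 - 5*(-0.496403) = 2.2141


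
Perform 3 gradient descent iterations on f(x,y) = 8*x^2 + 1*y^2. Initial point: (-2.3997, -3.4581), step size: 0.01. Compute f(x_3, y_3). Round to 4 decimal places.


Gradient descent on f(x,y) = 8*x^2 + 1*y^2.
Starting point: (-2.3997, -3.4581), alpha = 0.01
Step 1: grad_x = 2*8*-2.3997 = -38.3952, grad_y = 2*1*-3.4581 = -6.9162
  x_1 = -2.3997 - 0.01*-38.3952 = -2.0157
  y_1 = -3.4581 - 0.01*-6.9162 = -3.3889
Step 2: grad_x = 2*8*-2.0157 = -32.252, grad_y = 2*1*-3.3889 = -6.7779
  x_2 = -2.0157 - 0.01*-32.252 = -1.6932
  y_2 = -3.3889 - 0.01*-6.7779 = -3.3212
Step 3: grad_x = 2*8*-1.6932 = -27.0917, grad_y = 2*1*-3.3212 = -6.6423
  x_3 = -1.6932 - 0.01*-27.0917 = -1.4223
  y_3 = -3.3212 - 0.01*-6.6423 = -3.2547
f(-1.4223, -3.2547) = 8*(-1.4223)^2 + 1*(-3.2547)^2 = 26.7771


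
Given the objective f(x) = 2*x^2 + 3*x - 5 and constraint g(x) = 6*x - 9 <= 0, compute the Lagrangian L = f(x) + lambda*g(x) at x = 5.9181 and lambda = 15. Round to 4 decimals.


Step 1: Evaluate f(x).
f(5.9181) = 2*5.9181^2 + 3*5.9181 - 5 = 82.8021
Step 2: Evaluate g(x).
g(5.9181) = 6*5.9181 - 9 = 26.5086
Step 3: Compute Lagrangian.
L = 82.8021 + 15*26.5086 = 480.4311


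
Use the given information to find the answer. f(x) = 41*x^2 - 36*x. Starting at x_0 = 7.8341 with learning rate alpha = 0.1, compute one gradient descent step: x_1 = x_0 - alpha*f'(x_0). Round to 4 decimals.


We compute the gradient at x_0 and apply the update.
f'(x) = 82*x - 36
f'(7.8341) = 82*7.8341 - 36 = 606.3962
x_1 = 7.8341 - 0.1*606.3962 = -52.8055


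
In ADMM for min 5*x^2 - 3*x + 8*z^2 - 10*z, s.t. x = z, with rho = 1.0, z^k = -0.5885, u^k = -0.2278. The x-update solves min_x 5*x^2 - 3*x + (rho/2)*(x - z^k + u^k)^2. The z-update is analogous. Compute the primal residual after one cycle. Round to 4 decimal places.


ADMM iteration with rho = 1.0, z^k = -0.5885, u^k = -0.2278
Step 1: x-update.
Minimize 5*x^2 - 3*x + (1.0/2)*(x + 0.5885 - 0.2278)^2
FOC: (2*5 + 1.0)*x = 3 + 1.0*(-0.5885 + 0.2278)
x^{k+1} = 0.2399
Step 2: z-update.
Minimize 8*z^2 - 10*z + (1.0/2)*(0.2399 - z - 0.2278)^2
FOC: (2*8 + 1.0)*z = 10 + 1.0*(0.2399 - 0.2278)
z^{k+1} = 0.5889
Step 3: u-update.
u^{k+1} = -0.2278 + 0.2399 - 0.5889 = -0.5768
Step 4: Primal residual = |0.2399 - 0.5889| = 0.349


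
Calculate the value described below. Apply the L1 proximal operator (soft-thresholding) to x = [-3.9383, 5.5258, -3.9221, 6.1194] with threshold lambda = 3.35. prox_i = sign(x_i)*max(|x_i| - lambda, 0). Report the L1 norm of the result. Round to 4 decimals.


Soft-thresholding with lambda = 3.35:
prox(-3.9383) = sign(-3.9383)*max(|-3.9383| - 3.35, 0) = -0.5883
prox(5.5258) = sign(5.5258)*max(|5.5258| - 3.35, 0) = 2.1758
prox(-3.9221) = sign(-3.9221)*max(|-3.9221| - 3.35, 0) = -0.5721
prox(6.1194) = sign(6.1194)*max(|6.1194| - 3.35, 0) = 2.7694
prox(x) = [-0.5883, 2.1758, -0.5721, 2.7694]
||prox(x)||_1 = 0.5883 + 2.1758 + 0.5721 + 2.7694 = 6.1056


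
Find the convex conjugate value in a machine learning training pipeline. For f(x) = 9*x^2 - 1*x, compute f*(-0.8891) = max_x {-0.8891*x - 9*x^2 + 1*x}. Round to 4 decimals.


f*(y) = sup_x {y*x - a*x^2 - b*x} = sup_x {(y-b)*x - a*x^2}
FOC: (y - b) - 2a*x = 0 => x* = (y - b)/(2a)
x* = (-0.8891 + 1)/(2*9) = 0.0062
f*(-0.8891) = (y-b)^2/(4a) = (-0.8891 + 1)^2/(4*9)
= 0.0123/36 = 0.0003


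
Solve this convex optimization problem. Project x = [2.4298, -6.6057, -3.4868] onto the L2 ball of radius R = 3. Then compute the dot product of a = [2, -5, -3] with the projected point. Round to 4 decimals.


Step 1: Compute ||x|| (intermediates to 6 decimals).
||x|| = sqrt(2.4298^2 + (-6.6057)^2 + (-3.4868)^2) = 7.854742
Step 2: Project.
Since ||x|| > R, scale = R/||x|| = 3/7.854742 = 0.381935, proj(x) = scale * x
proj(x) = [0.928026, -2.522948, -1.331731]
Step 3: Dot product.
a^T * proj(x) = 2*0.928026 - 5*(-2.522948) - 3*(-1.331731) = 18.466


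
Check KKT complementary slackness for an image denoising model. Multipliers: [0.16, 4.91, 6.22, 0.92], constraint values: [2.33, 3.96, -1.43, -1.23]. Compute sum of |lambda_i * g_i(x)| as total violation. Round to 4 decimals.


KKT complementary slackness check:
lambda_1 * g_1 = 0.16 * 2.33 = 0.3728
lambda_2 * g_2 = 4.91 * 3.96 = 19.4436
lambda_3 * g_3 = 6.22 * -1.43 = -8.8946
lambda_4 * g_4 = 0.92 * -1.23 = -1.1316
Total violation = 0.3728 + 19.4436 + 8.8946 + 1.1316 = 29.8426


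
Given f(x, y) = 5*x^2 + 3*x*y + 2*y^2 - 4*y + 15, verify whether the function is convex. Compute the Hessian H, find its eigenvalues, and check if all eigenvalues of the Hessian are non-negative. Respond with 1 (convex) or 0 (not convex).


The Hessian of f(x,y) = 5*x^2 + 3*x*y + 2*y^2 - 4*y + 15 is:
H = [[10, 3], [3, 4]]
Trace = 10 + 4 = 14
Determinant = 10*4 - (3)^2 = 31
Discriminant = (14)^2 - 4*31 = 72.0
Eigenvalues: lambda_1 = 2.7574, lambda_2 = 11.2426
The function is convex.

1


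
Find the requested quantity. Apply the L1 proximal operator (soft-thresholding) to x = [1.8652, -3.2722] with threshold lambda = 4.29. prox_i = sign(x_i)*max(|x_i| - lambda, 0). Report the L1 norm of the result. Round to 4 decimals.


Soft-thresholding with lambda = 4.29:
prox(1.8652) = sign(1.8652)*max(|1.8652| - 4.29, 0) = 0.0
prox(-3.2722) = sign(-3.2722)*max(|-3.2722| - 4.29, 0) = 0.0
prox(x) = [0.0, 0.0]
||prox(x)||_1 = 0.0 + 0.0 = 0.0


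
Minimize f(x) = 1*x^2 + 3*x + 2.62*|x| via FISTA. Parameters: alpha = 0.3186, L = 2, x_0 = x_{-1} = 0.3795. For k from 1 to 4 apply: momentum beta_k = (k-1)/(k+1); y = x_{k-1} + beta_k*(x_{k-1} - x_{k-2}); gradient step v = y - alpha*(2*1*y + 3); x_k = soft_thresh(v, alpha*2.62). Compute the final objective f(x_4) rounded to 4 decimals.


FISTA on f(x) = 1*x^2 + 3*x + 2.62*|x|
L = 2, alpha = 0.3186
Iteration 1: beta = 0.0, y = 0.3795 + 0.0*(0.3795 - 0.3795) = 0.3795
  grad(y) = 3.759, v = y - alpha*grad = -0.8181
  prox(v) = soft_thresh(-0.8181, 0.8347) = 0.0
Iteration 2: beta = 0.3333, y = 0.0 + 0.3333*(0.0 - 0.3795) = -0.1265
  grad(y) = 2.747, v = y - alpha*grad = -1.0017
  prox(v) = soft_thresh(-1.0017, 0.8347) = -0.167
Iteration 3: beta = 0.5, y = -0.167 + 0.5*(-0.167 - 0.0) = -0.2504
  grad(y) = 2.4991, v = y - alpha*grad = -1.0467
  prox(v) = soft_thresh(-1.0467, 0.8347) = -0.2119
Iteration 4: beta = 0.6, y = -0.2119 + 0.6*(-0.2119 + 0.167) = -0.2389
  grad(y) = 2.5222, v = y - alpha*grad = -1.0425
  prox(v) = soft_thresh(-1.0425, 0.8347) = -0.2077
f(x_4) = 1*(-0.2077)^2 + 3*(-0.2077) + 2.62*|-0.2077| = -0.0358


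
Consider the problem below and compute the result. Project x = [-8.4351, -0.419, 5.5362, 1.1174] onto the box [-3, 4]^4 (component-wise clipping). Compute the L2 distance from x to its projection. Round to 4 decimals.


Project each component onto [-3, 4].
clip(-8.4351) = -3.0, clip(-0.419) = -0.419, clip(5.5362) = 4.0, clip(1.1174) = 1.1174
Projection = [-3.0, -0.419, 4.0, 1.1174]
Squared diffs: [29.5403, 0.0, 2.3599, 0.0]
Distance = sqrt(31.9002) = 5.648


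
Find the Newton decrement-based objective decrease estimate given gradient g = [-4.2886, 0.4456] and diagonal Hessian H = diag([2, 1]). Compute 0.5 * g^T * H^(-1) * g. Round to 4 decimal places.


Step 1: H is diagonal, so H^(-1) * g = [-2.1443, 0.4456].
Step 2: g^T H^(-1) g = sum_i g_i^2 / H_ii
  = (-4.2886)^2/2 + (0.4456)^2/1
  = 9.196 + 0.1986 = 9.3946
Step 3: Objective decrease = 0.5 * g^T H^(-1) g = 4.6973


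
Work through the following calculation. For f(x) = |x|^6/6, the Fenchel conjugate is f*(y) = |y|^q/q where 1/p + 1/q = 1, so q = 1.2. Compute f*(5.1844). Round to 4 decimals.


The conjugate exponent q satisfies 1/p + 1/q = 1.
p = 6, so q = 6/(6 - 1) = 1.2
|y|^q = 5.1844^1.2 = 7.2051
f*(5.1844) = 7.2051 / 1.2 = 6.0042


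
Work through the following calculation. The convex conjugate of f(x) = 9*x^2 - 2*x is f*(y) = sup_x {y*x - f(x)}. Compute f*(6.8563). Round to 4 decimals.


f*(y) = sup_x {y*x - a*x^2 - b*x} = sup_x {(y-b)*x - a*x^2}
FOC: (y - b) - 2a*x = 0 => x* = (y - b)/(2a)
x* = (6.8563 + 2)/(2*9) = 0.492
f*(6.8563) = (y-b)^2/(4a) = (6.8563 + 2)^2/(4*9)
= 78.434/36 = 2.1787


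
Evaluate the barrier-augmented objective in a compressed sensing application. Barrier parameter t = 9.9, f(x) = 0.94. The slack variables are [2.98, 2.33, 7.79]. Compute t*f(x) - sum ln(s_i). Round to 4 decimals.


Step 1: Compute log-barrier.
ln values: [1.0919, 0.8459, 2.0528]
phi = -(1.0919 + 0.8459 + 2.0528) = -3.9906
Step 2: Compute augmented objective.
t*f(x) = 9.9*0.94 = 9.306
Total = 9.306 - 3.9906 = 5.3154


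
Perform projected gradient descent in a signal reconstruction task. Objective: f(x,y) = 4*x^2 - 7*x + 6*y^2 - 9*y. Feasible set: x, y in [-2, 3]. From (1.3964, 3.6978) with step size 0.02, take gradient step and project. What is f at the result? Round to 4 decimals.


Step 1: Compute gradient at (1.3964, 3.6978).
grad_x = 2*4*1.3964 - 7 = 4.1712
grad_y = 2*6*3.6978 - 9 = 35.3736
Step 2: Gradient step.
x_raw = 1.3964 - 0.02*4.1712 = 1.313
y_raw = 3.6978 - 0.02*35.3736 = 2.9903
Step 3: Project onto [-2, 3].
x_proj = clip(1.313) = 1.313
y_proj = clip(2.9903) = 2.9903
Step 4: Evaluate f.
f(1.313, 2.9903) = 24.4442


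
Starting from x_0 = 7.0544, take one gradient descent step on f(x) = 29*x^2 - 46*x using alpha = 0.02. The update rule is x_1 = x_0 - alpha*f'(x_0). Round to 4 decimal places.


We compute the gradient at x_0 and apply the update.
f'(x) = 58*x - 46
f'(7.0544) = 58*7.0544 - 46 = 363.1552
x_1 = 7.0544 - 0.02*363.1552 = -0.2087


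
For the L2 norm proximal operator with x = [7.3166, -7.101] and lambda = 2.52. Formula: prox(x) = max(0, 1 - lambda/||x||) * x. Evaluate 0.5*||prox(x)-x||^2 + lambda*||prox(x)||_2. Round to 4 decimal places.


Step 1: Compute ||x||.
||x|| = 10.1959
Step 2: Compute scaling factor.
scale = max(0, 1 - 2.52/10.1959) = 0.7528
Step 3: prox(x) = [5.5082, -5.3459]
||prox(x)|| = 7.6759
Step 4: Proximal objective.
0.5*||prox-x||^2 = 3.1752
lambda*||prox|| = 19.3433
Total = 22.5185


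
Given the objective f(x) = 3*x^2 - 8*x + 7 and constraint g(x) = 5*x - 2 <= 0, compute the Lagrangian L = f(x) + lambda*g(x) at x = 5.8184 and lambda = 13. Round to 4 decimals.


Step 1: Evaluate f(x).
f(5.8184) = 3*5.8184^2 - 8*5.8184 + 7 = 62.0141
Step 2: Evaluate g(x).
g(5.8184) = 5*5.8184 - 2 = 27.092
Step 3: Compute Lagrangian.
L = 62.0141 + 13*27.092 = 414.2101


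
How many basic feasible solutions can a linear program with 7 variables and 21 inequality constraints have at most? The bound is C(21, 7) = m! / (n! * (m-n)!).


Each vertex corresponds to some choice of n active constraints out of m, so the number of vertices is at most C(m, n) = m! / (n!(m-n)!).
m = 21, n = 7
Numerator: 21 * 20 * 19 * 18 * 17 * 16 * 15
Denominator: 7! = 5040
C(21, 7) = 116280


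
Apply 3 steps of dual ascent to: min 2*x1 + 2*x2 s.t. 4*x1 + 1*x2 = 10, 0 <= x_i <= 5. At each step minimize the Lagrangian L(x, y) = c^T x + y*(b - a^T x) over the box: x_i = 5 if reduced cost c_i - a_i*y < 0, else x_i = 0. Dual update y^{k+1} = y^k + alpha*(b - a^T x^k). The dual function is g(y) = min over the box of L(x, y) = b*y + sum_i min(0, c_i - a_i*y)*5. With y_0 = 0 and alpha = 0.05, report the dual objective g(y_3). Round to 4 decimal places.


Dual ascent for LP: min 2*x1 + 2*x2, 4*x1 + 1*x2 = 10, 0 <= x_i <= 5
Step 1: y^k = 0.0, reduced costs: (2.0, 2.0)
  x^k = (0.0, 0.0), subgradient = b - a^T x = 10.0
  y^{k+1} = 0.0 + 0.05*10.0 = 0.5
Step 2: y^k = 0.5, reduced costs: (0.0, 1.5)
  x^k = (0.0, 0.0), subgradient = b - a^T x = 10.0
  y^{k+1} = 0.5 + 0.05*10.0 = 1.0
Step 3: y^k = 1.0, reduced costs: (-2.0, 1.0)
  x^k = (5.0, 0.0), subgradient = b - a^T x = -10.0
  y^{k+1} = 1.0 + 0.05*-10.0 = 0.5
Dual objective at y_3 = 0.5: reduced costs (0.0, 1.5), box minimizer x = (0.0, 0.0)
g(y_3) = b*y + (c1 - a1*y)*x1 + (c2 - a2*y)*x2 = 10*0.5 + 0.0*0.0 + 1.5*0.0 = 5.0 + 0.0 + 0.0 = 5.0


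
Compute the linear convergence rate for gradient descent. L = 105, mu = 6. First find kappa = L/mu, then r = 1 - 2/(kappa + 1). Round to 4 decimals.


Step 1: Compute the condition number.
kappa = L/mu = 105/6 = 17.5
Step 2: Compute the convergence rate.
r = 1 - 2/(kappa + 1) = 1 - 2*mu/(L + mu) = (L - mu)/(L + mu) = 99/111 = 0.8919


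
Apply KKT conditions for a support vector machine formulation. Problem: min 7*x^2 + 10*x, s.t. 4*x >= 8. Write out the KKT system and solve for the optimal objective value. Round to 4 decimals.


Step 1: Try lambda = 0 (constraint inactive).
x_unc = -10/(2*7) = -0.7143
Check: 4*-0.7143 = -2.8572 < 8 -- violated!
Step 2: Constraint must be active: 4*x = 8
x* = 8/4 = 2.0
lambda = (2*7*2.0 + 10)/4 = 9.5
Step 3: Compute optimal value.
f(x*) = 7*2.0^2 + 10*2.0 = 48.0


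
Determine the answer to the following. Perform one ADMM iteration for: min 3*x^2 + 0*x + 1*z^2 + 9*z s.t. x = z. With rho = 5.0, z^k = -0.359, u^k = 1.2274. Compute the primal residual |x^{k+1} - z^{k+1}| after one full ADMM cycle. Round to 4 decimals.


ADMM iteration with rho = 5.0, z^k = -0.359, u^k = 1.2274
Step 1: x-update.
Minimize 3*x^2 + 0*x + (5.0/2)*(x + 0.359 + 1.2274)^2
FOC: (2*3 + 5.0)*x = 0 + 5.0*(-0.359 - 1.2274)
x^{k+1} = -0.7211
Step 2: z-update.
Minimize 1*z^2 + 9*z + (5.0/2)*(-0.7211 - z + 1.2274)^2
FOC: (2*1 + 5.0)*z = -9 + 5.0*(-0.7211 + 1.2274)
z^{k+1} = -0.9241
Step 3: u-update.
u^{k+1} = 1.2274 - 0.7211 + 0.9241 = 1.4304
Step 4: Primal residual = |-0.7211 + 0.9241| = 0.203


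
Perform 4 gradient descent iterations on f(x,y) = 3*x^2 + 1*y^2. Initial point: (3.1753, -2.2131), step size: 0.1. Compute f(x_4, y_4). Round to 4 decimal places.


Gradient descent on f(x,y) = 3*x^2 + 1*y^2.
Starting point: (3.1753, -2.2131), alpha = 0.1
Step 1: grad_x = 2*3*3.1753 = 19.0518, grad_y = 2*1*-2.2131 = -4.4262
  x_1 = 3.1753 - 0.1*19.0518 = 1.2701
  y_1 = -2.2131 - 0.1*-4.4262 = -1.7705
Step 2: grad_x = 2*3*1.2701 = 7.6207, grad_y = 2*1*-1.7705 = -3.541
  x_2 = 1.2701 - 0.1*7.6207 = 0.508
  y_2 = -1.7705 - 0.1*-3.541 = -1.4164
Step 3: grad_x = 2*3*0.508 = 3.0483, grad_y = 2*1*-1.4164 = -2.8328
  x_3 = 0.508 - 0.1*3.0483 = 0.2032
  y_3 = -1.4164 - 0.1*-2.8328 = -1.1331
Step 4: grad_x = 2*3*0.2032 = 1.2193, grad_y = 2*1*-1.1331 = -2.2662
  x_4 = 0.2032 - 0.1*1.2193 = 0.0813
  y_4 = -1.1331 - 0.1*-2.2662 = -0.9065
f(0.0813, -0.9065) = 3*0.0813^2 + 1*(-0.9065)^2 = 0.8415


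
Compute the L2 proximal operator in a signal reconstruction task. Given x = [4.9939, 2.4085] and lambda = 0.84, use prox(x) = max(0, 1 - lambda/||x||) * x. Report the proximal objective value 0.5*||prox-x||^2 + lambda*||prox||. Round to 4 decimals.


Step 1: Compute ||x||.
||x|| = 5.5444
Step 2: Compute scaling factor.
scale = max(0, 1 - 0.84/5.5444) = 0.8485
Step 3: prox(x) = [4.2373, 2.0436]
||prox(x)|| = 4.7044
Step 4: Proximal objective.
0.5*||prox-x||^2 = 0.3528
lambda*||prox|| = 3.9517
Total = 4.3045
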